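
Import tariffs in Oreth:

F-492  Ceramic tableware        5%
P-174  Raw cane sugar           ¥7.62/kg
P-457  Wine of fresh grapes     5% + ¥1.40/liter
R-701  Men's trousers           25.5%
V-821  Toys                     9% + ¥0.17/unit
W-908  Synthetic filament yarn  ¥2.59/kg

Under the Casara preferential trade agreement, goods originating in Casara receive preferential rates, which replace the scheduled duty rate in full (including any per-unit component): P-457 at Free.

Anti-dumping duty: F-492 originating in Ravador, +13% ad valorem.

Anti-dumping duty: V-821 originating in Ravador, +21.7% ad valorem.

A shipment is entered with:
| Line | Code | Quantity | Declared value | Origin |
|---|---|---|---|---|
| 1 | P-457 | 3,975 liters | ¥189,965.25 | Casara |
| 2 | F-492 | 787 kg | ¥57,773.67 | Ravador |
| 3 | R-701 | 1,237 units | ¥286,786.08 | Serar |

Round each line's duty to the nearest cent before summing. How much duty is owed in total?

Line 1 (P-457, Casara, 3,975 liters, ¥189,965.25):
Base rate for P-457 is 5% + ¥1.40/liter.
Origin Casara qualifies under the Oreth–Casara agreement and P-457 is covered: preferential rate Free applies instead.
Duty = ¥189,965.25 × 0% = ¥0.00.
Line 2 (F-492, Ravador, 787 kg, ¥57,773.67):
Base rate for F-492 is 5%.
Additional duty on F-492 from Ravador: +13%. Applied ad valorem rate: 5% + 13% = 18%.
Duty = ¥57,773.67 × 18% = ¥10,399.26.
Line 3 (R-701, Serar, 1,237 units, ¥286,786.08):
Base rate for R-701 is 25.5%.
Duty = ¥286,786.08 × 25.5% = ¥73,130.45.
Total = ¥0.00 + ¥10,399.26 + ¥73,130.45 = ¥83,529.71.

¥83,529.71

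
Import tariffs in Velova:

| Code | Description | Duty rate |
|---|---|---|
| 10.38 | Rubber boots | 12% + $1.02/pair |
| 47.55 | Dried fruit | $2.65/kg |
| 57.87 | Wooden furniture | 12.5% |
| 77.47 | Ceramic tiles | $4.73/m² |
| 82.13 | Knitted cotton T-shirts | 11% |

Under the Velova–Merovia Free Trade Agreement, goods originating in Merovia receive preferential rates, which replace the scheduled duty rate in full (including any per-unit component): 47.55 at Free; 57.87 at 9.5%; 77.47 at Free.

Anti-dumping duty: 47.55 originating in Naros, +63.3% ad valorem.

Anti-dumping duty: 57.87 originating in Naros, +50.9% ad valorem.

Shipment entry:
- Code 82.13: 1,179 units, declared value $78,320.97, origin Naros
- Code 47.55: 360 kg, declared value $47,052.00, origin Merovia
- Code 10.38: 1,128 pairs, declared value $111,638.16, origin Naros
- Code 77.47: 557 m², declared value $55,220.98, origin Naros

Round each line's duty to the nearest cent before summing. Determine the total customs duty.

Line 1 (82.13, Naros, 1,179 units, $78,320.97):
Base rate for 82.13 is 11%.
Duty = $78,320.97 × 11% = $8,615.31.
Line 2 (47.55, Merovia, 360 kg, $47,052.00):
Base rate for 47.55 is $2.65/kg.
Origin Merovia qualifies under the Velova–Merovia agreement and 47.55 is covered: preferential rate Free applies instead.
The additional-duty order on 47.55 targets Naros, not Merovia; it does not apply.
Duty = $47,052.00 × 0% = $0.00.
Line 3 (10.38, Naros, 1,128 pairs, $111,638.16):
Base rate for 10.38 is 12% + $1.02/pair.
Duty = $111,638.16 × 12% + 1,128 × $1.02 = $14,547.14.
Line 4 (77.47, Naros, 557 m², $55,220.98):
Base rate for 77.47 is $4.73/m².
77.47 has an FTA preferential rate, but origin Naros is not Merovia; base rate stands.
Duty = 557 × $4.73 = $2,634.61.
Total = $8,615.31 + $0.00 + $14,547.14 + $2,634.61 = $25,797.06.

$25,797.06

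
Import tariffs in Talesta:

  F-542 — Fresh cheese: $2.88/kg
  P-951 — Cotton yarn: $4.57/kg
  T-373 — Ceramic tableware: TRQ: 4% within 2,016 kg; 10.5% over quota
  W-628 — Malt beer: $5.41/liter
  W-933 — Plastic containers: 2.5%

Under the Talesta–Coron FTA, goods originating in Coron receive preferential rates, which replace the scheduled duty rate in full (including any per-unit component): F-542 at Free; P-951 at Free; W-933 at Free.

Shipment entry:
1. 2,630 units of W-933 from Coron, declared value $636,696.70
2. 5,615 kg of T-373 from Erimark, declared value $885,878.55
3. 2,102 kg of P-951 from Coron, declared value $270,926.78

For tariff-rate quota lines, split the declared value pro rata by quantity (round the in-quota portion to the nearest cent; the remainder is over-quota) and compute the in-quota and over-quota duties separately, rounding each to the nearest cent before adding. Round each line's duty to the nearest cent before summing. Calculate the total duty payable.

Line 1 (W-933, Coron, 2,630 units, $636,696.70):
Base rate for W-933 is 2.5%.
Origin Coron qualifies under the Talesta–Coron agreement and W-933 is covered: preferential rate Free applies instead.
Duty = $636,696.70 × 0% = $0.00.
Line 2 (T-373, Erimark, 5,615 kg, $885,878.55):
Code T-373 is under a tariff-rate quota (threshold 2,016 kg). In-quota: 2,016 kg at 4%; over-quota: 3,599 kg at 10.5%.
Pro-rata value split: in-quota = $885,878.55 × 2,016/5,615 = $318,064.32; over-quota = $885,878.55 − $318,064.32 = $567,814.23.
In-quota duty = $318,064.32 × 4% = $12,722.57. Over-quota duty = $567,814.23 × 10.5% = $59,620.49.
Line duty = $12,722.57 + $59,620.49 = $72,343.06.
Line 3 (P-951, Coron, 2,102 kg, $270,926.78):
Base rate for P-951 is $4.57/kg.
Origin Coron qualifies under the Talesta–Coron agreement and P-951 is covered: preferential rate Free applies instead.
Duty = $270,926.78 × 0% = $0.00.
Total = $0.00 + $72,343.06 + $0.00 = $72,343.06.

$72,343.06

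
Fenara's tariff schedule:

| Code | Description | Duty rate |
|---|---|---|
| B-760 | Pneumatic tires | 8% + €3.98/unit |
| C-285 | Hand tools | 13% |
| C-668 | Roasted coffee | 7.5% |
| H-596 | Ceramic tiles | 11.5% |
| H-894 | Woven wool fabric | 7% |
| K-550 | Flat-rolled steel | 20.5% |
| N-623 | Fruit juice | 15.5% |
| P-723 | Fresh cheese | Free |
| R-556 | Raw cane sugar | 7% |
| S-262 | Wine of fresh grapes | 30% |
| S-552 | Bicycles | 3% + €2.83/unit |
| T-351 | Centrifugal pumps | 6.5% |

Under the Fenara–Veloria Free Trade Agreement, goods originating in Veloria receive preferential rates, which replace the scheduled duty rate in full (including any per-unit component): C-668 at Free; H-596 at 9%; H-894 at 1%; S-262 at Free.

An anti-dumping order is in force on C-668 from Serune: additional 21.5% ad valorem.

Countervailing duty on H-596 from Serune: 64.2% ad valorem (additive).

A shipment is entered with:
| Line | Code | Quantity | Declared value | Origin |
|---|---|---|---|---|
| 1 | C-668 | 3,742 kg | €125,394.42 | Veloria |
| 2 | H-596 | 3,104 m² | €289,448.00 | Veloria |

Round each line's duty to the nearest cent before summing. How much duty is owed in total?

Line 1 (C-668, Veloria, 3,742 kg, €125,394.42):
Base rate for C-668 is 7.5%.
Origin Veloria qualifies under the Fenara–Veloria agreement and C-668 is covered: preferential rate Free applies instead.
The additional-duty order on C-668 targets Serune, not Veloria; it does not apply.
Duty = €125,394.42 × 0% = €0.00.
Line 2 (H-596, Veloria, 3,104 m², €289,448.00):
Base rate for H-596 is 11.5%.
Origin Veloria qualifies under the Fenara–Veloria agreement and H-596 is covered: preferential rate 9% applies instead.
The additional-duty order on H-596 targets Serune, not Veloria; it does not apply.
Duty = €289,448.00 × 9% = €26,050.32.
Total = €0.00 + €26,050.32 = €26,050.32.

€26,050.32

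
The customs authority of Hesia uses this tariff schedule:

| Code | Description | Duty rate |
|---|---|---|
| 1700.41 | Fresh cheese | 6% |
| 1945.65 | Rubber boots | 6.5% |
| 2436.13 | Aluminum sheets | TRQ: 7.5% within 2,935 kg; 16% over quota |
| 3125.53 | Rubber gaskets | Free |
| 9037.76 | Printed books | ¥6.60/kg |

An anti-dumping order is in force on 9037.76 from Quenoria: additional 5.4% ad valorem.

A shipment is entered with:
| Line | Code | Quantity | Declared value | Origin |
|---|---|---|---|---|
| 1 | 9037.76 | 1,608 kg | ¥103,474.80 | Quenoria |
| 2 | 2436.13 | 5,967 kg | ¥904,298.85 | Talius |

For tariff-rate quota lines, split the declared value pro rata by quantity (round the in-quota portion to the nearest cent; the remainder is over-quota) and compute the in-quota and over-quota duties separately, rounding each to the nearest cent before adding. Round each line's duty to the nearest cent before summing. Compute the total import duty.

Line 1 (9037.76, Quenoria, 1,608 kg, ¥103,474.80):
Base rate for 9037.76 is ¥6.60/kg.
Additional duty on 9037.76 from Quenoria: +5.4% ad valorem. Applied ad valorem rate = 5.4%.
Duty = ¥103,474.80 × 5.4% + 1,608 × ¥6.60 = ¥16,200.44.
Line 2 (2436.13, Talius, 5,967 kg, ¥904,298.85):
Code 2436.13 is under a tariff-rate quota (threshold 2,935 kg). In-quota: 2,935 kg at 7.5%; over-quota: 3,032 kg at 16%.
Pro-rata value split: in-quota = ¥904,298.85 × 2,935/5,967 = ¥444,799.25; over-quota = ¥904,298.85 − ¥444,799.25 = ¥459,499.60.
In-quota duty = ¥444,799.25 × 7.5% = ¥33,359.94. Over-quota duty = ¥459,499.60 × 16% = ¥73,519.94.
Line duty = ¥33,359.94 + ¥73,519.94 = ¥106,879.88.
Total = ¥16,200.44 + ¥106,879.88 = ¥123,080.32.

¥123,080.32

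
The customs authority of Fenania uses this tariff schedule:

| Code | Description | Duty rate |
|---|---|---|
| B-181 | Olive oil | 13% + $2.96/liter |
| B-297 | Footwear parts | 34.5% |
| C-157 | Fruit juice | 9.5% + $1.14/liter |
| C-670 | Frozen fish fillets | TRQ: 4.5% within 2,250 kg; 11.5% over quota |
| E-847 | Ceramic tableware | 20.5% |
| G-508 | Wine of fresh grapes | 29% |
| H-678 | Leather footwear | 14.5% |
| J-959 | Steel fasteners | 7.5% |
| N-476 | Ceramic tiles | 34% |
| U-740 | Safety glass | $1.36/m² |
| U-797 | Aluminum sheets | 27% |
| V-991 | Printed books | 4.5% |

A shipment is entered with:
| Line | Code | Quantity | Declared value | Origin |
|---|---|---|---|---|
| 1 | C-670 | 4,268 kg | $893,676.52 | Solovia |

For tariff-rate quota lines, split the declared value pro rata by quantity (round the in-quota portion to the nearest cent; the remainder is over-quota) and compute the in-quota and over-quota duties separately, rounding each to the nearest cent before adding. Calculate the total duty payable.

Line 1 (C-670, Solovia, 4,268 kg, $893,676.52):
Code C-670 is under a tariff-rate quota (threshold 2,250 kg). In-quota: 2,250 kg at 4.5%; over-quota: 2,018 kg at 11.5%.
Pro-rata value split: in-quota = $893,676.52 × 2,250/4,268 = $471,127.50; over-quota = $893,676.52 − $471,127.50 = $422,549.02.
In-quota duty = $471,127.50 × 4.5% = $21,200.74. Over-quota duty = $422,549.02 × 11.5% = $48,593.14.
Line duty = $21,200.74 + $48,593.14 = $69,793.88.

$69,793.88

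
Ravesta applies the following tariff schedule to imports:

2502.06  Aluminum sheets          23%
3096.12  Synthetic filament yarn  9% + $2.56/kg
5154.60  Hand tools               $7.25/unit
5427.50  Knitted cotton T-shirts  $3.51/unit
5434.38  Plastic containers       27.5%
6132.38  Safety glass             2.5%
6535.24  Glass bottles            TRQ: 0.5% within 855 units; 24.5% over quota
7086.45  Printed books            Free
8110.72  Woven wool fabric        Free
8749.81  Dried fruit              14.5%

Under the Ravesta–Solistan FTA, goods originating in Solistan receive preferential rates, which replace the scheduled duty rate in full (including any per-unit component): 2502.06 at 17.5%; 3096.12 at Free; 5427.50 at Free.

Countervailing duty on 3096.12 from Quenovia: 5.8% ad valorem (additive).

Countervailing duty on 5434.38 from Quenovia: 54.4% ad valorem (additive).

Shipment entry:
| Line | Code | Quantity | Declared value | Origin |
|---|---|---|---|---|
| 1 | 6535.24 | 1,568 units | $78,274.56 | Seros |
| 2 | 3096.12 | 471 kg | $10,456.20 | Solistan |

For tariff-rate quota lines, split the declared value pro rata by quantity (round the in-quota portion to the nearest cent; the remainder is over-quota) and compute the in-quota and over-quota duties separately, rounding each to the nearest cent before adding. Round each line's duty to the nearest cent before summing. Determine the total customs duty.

Line 1 (6535.24, Seros, 1,568 units, $78,274.56):
Code 6535.24 is under a tariff-rate quota (threshold 855 units). In-quota: 855 units at 0.5%; over-quota: 713 units at 24.5%.
Pro-rata value split: in-quota = $78,274.56 × 855/1,568 = $42,681.60; over-quota = $78,274.56 − $42,681.60 = $35,592.96.
In-quota duty = $42,681.60 × 0.5% = $213.41. Over-quota duty = $35,592.96 × 24.5% = $8,720.28.
Line duty = $213.41 + $8,720.28 = $8,933.69.
Line 2 (3096.12, Solistan, 471 kg, $10,456.20):
Base rate for 3096.12 is 9% + $2.56/kg.
Origin Solistan qualifies under the Ravesta–Solistan agreement and 3096.12 is covered: preferential rate Free applies instead.
The additional-duty order on 3096.12 targets Quenovia, not Solistan; it does not apply.
Duty = $10,456.20 × 0% = $0.00.
Total = $8,933.69 + $0.00 = $8,933.69.

$8,933.69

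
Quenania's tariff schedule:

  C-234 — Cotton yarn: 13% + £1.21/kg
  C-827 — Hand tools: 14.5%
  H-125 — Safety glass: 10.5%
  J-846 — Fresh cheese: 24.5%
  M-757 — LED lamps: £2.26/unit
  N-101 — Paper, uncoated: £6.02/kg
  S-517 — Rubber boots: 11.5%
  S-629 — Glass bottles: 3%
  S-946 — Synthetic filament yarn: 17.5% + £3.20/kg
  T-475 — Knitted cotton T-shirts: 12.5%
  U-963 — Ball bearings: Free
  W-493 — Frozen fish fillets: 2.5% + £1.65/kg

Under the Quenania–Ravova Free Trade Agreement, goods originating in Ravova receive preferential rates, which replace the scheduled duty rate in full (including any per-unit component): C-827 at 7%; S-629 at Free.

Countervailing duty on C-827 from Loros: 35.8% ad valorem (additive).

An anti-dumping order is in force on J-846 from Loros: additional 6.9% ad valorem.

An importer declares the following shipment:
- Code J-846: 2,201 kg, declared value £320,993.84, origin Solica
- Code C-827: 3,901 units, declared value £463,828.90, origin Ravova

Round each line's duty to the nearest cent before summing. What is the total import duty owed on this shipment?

£111,111.51

Line 1 (J-846, Solica, 2,201 kg, £320,993.84):
Base rate for J-846 is 24.5%.
The additional-duty order on J-846 targets Loros, not Solica; it does not apply.
Duty = £320,993.84 × 24.5% = £78,643.49.
Line 2 (C-827, Ravova, 3,901 units, £463,828.90):
Base rate for C-827 is 14.5%.
Origin Ravova qualifies under the Quenania–Ravova agreement and C-827 is covered: preferential rate 7% applies instead.
The additional-duty order on C-827 targets Loros, not Ravova; it does not apply.
Duty = £463,828.90 × 7% = £32,468.02.
Total = £78,643.49 + £32,468.02 = £111,111.51.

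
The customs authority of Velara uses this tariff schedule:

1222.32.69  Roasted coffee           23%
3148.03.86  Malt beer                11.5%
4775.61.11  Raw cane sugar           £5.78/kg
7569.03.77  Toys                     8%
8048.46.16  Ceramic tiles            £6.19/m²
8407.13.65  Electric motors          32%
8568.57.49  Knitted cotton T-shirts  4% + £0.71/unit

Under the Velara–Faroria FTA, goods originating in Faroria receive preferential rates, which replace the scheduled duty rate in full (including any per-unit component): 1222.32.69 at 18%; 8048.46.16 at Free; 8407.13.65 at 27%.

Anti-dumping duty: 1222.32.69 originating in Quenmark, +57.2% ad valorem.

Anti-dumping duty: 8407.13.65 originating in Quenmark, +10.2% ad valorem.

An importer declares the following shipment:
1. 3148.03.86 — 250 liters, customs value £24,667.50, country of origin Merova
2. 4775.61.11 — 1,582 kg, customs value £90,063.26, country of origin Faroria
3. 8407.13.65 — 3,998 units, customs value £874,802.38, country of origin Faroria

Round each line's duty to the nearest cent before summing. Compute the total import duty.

£248,177.36

Line 1 (3148.03.86, Merova, 250 liters, £24,667.50):
Base rate for 3148.03.86 is 11.5%.
Duty = £24,667.50 × 11.5% = £2,836.76.
Line 2 (4775.61.11, Faroria, 1,582 kg, £90,063.26):
Base rate for 4775.61.11 is £5.78/kg.
Origin Faroria is the FTA partner but 4775.61.11 is not on the preference list; base rate stands.
Duty = 1,582 × £5.78 = £9,143.96.
Line 3 (8407.13.65, Faroria, 3,998 units, £874,802.38):
Base rate for 8407.13.65 is 32%.
Origin Faroria qualifies under the Velara–Faroria agreement and 8407.13.65 is covered: preferential rate 27% applies instead.
The additional-duty order on 8407.13.65 targets Quenmark, not Faroria; it does not apply.
Duty = £874,802.38 × 27% = £236,196.64.
Total = £2,836.76 + £9,143.96 + £236,196.64 = £248,177.36.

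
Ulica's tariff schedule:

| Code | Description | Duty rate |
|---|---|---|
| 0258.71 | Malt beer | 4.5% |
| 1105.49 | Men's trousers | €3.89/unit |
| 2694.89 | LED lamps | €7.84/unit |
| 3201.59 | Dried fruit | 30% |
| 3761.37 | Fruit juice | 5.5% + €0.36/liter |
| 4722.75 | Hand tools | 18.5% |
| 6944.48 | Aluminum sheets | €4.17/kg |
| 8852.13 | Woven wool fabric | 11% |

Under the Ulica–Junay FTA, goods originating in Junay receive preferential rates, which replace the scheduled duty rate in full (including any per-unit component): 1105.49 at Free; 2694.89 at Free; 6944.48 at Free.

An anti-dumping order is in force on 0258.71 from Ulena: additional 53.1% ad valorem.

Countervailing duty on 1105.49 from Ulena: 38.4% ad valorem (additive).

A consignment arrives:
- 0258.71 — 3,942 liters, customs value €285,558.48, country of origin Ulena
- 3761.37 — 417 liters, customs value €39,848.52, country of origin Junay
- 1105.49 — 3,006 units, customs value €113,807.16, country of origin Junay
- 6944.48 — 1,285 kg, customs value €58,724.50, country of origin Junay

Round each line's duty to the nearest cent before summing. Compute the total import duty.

€166,823.47

Line 1 (0258.71, Ulena, 3,942 liters, €285,558.48):
Base rate for 0258.71 is 4.5%.
Additional duty on 0258.71 from Ulena: +53.1%. Applied ad valorem rate: 4.5% + 53.1% = 57.6%.
Duty = €285,558.48 × 57.6% = €164,481.68.
Line 2 (3761.37, Junay, 417 liters, €39,848.52):
Base rate for 3761.37 is 5.5% + €0.36/liter.
Origin Junay is the FTA partner but 3761.37 is not on the preference list; base rate stands.
Duty = €39,848.52 × 5.5% + 417 × €0.36 = €2,341.79.
Line 3 (1105.49, Junay, 3,006 units, €113,807.16):
Base rate for 1105.49 is €3.89/unit.
Origin Junay qualifies under the Ulica–Junay agreement and 1105.49 is covered: preferential rate Free applies instead.
The additional-duty order on 1105.49 targets Ulena, not Junay; it does not apply.
Duty = €113,807.16 × 0% = €0.00.
Line 4 (6944.48, Junay, 1,285 kg, €58,724.50):
Base rate for 6944.48 is €4.17/kg.
Origin Junay qualifies under the Ulica–Junay agreement and 6944.48 is covered: preferential rate Free applies instead.
Duty = €58,724.50 × 0% = €0.00.
Total = €164,481.68 + €2,341.79 + €0.00 + €0.00 = €166,823.47.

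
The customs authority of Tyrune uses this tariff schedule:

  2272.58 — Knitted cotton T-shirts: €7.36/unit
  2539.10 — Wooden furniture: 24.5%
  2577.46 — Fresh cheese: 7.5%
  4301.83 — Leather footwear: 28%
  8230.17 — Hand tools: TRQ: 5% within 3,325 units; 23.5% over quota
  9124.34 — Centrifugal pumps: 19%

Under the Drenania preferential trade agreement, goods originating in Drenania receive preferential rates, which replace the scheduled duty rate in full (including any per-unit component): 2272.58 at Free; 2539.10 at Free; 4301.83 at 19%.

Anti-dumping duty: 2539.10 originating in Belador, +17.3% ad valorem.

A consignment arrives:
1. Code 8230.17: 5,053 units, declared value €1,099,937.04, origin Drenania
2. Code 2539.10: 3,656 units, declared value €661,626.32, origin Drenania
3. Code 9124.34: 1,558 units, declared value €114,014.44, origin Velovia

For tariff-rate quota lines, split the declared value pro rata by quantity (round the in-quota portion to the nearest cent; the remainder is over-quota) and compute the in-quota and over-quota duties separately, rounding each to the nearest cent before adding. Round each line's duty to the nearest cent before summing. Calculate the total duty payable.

Line 1 (8230.17, Drenania, 5,053 units, €1,099,937.04):
Code 8230.17 is under a tariff-rate quota (threshold 3,325 units). In-quota: 3,325 units at 5%; over-quota: 1,728 units at 23.5%.
Pro-rata value split: in-quota = €1,099,937.04 × 3,325/5,053 = €723,786.00; over-quota = €1,099,937.04 − €723,786.00 = €376,151.04.
In-quota duty = €723,786.00 × 5% = €36,189.30. Over-quota duty = €376,151.04 × 23.5% = €88,395.49.
Line duty = €36,189.30 + €88,395.49 = €124,584.79.
Line 2 (2539.10, Drenania, 3,656 units, €661,626.32):
Base rate for 2539.10 is 24.5%.
Origin Drenania qualifies under the Tyrune–Drenania agreement and 2539.10 is covered: preferential rate Free applies instead.
The additional-duty order on 2539.10 targets Belador, not Drenania; it does not apply.
Duty = €661,626.32 × 0% = €0.00.
Line 3 (9124.34, Velovia, 1,558 units, €114,014.44):
Base rate for 9124.34 is 19%.
Duty = €114,014.44 × 19% = €21,662.74.
Total = €124,584.79 + €0.00 + €21,662.74 = €146,247.53.

€146,247.53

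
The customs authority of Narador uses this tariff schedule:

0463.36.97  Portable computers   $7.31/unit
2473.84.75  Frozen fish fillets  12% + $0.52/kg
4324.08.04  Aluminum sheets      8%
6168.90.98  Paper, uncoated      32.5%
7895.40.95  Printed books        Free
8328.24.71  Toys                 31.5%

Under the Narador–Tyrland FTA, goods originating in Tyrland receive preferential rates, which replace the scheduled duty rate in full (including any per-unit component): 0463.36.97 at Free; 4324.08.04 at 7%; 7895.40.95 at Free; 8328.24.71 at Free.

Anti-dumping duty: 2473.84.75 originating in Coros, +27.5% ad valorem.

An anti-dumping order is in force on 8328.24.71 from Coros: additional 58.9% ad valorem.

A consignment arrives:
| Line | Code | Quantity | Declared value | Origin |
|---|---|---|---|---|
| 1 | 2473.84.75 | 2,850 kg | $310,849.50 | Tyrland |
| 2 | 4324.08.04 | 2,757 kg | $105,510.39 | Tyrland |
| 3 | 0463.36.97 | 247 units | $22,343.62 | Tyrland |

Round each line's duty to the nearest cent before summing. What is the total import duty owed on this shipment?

$46,169.67

Line 1 (2473.84.75, Tyrland, 2,850 kg, $310,849.50):
Base rate for 2473.84.75 is 12% + $0.52/kg.
Origin Tyrland is the FTA partner but 2473.84.75 is not on the preference list; base rate stands.
The additional-duty order on 2473.84.75 targets Coros, not Tyrland; it does not apply.
Duty = $310,849.50 × 12% + 2,850 × $0.52 = $38,783.94.
Line 2 (4324.08.04, Tyrland, 2,757 kg, $105,510.39):
Base rate for 4324.08.04 is 8%.
Origin Tyrland qualifies under the Narador–Tyrland agreement and 4324.08.04 is covered: preferential rate 7% applies instead.
Duty = $105,510.39 × 7% = $7,385.73.
Line 3 (0463.36.97, Tyrland, 247 units, $22,343.62):
Base rate for 0463.36.97 is $7.31/unit.
Origin Tyrland qualifies under the Narador–Tyrland agreement and 0463.36.97 is covered: preferential rate Free applies instead.
Duty = $22,343.62 × 0% = $0.00.
Total = $38,783.94 + $7,385.73 + $0.00 = $46,169.67.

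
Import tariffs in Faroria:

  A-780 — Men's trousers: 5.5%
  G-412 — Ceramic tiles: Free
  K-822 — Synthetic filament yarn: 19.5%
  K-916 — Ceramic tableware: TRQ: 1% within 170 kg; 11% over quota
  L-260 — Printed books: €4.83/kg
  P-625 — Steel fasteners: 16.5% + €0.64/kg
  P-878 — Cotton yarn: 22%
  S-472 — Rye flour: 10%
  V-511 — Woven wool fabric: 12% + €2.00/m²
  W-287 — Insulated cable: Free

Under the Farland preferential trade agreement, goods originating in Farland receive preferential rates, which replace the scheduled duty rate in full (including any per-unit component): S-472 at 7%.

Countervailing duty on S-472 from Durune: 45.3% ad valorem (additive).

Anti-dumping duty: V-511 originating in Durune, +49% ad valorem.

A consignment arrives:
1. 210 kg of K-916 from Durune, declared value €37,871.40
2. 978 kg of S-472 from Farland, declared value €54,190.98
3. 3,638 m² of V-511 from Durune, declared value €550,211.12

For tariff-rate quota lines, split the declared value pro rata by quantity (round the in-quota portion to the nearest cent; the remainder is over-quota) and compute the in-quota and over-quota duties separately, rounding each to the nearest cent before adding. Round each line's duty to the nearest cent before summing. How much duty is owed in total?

€347,798.23

Line 1 (K-916, Durune, 210 kg, €37,871.40):
Code K-916 is under a tariff-rate quota (threshold 170 kg). In-quota: 170 kg at 1%; over-quota: 40 kg at 11%.
Pro-rata value split: in-quota = €37,871.40 × 170/210 = €30,657.80; over-quota = €37,871.40 − €30,657.80 = €7,213.60.
In-quota duty = €30,657.80 × 1% = €306.58. Over-quota duty = €7,213.60 × 11% = €793.50.
Line duty = €306.58 + €793.50 = €1,100.08.
Line 2 (S-472, Farland, 978 kg, €54,190.98):
Base rate for S-472 is 10%.
Origin Farland qualifies under the Faroria–Farland agreement and S-472 is covered: preferential rate 7% applies instead.
The additional-duty order on S-472 targets Durune, not Farland; it does not apply.
Duty = €54,190.98 × 7% = €3,793.37.
Line 3 (V-511, Durune, 3,638 m², €550,211.12):
Base rate for V-511 is 12% + €2.00/m².
Additional duty on V-511 from Durune: +49%. Applied ad valorem rate: 12% + 49% = 61%.
Duty = €550,211.12 × 61% + 3,638 × €2.00 = €342,904.78.
Total = €1,100.08 + €3,793.37 + €342,904.78 = €347,798.23.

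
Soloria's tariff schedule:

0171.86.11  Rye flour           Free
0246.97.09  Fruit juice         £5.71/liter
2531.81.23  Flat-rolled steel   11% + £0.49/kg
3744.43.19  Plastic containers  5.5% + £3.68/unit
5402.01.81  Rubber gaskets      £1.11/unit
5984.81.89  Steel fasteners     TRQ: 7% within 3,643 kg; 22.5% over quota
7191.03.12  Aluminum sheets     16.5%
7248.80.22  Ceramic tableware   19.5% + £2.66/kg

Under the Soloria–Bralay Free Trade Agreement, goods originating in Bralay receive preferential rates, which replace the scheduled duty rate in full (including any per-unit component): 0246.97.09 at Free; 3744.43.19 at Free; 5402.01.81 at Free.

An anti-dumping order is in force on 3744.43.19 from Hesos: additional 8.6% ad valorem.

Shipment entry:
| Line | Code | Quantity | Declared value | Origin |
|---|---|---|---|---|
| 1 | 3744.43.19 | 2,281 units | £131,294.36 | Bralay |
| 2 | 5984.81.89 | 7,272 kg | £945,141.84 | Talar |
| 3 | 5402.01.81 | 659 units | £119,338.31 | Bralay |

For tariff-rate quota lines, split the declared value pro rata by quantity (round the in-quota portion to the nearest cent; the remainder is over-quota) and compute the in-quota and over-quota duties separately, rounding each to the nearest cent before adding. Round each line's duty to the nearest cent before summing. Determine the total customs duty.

Line 1 (3744.43.19, Bralay, 2,281 units, £131,294.36):
Base rate for 3744.43.19 is 5.5% + £3.68/unit.
Origin Bralay qualifies under the Soloria–Bralay agreement and 3744.43.19 is covered: preferential rate Free applies instead.
The additional-duty order on 3744.43.19 targets Hesos, not Bralay; it does not apply.
Duty = £131,294.36 × 0% = £0.00.
Line 2 (5984.81.89, Talar, 7,272 kg, £945,141.84):
Code 5984.81.89 is under a tariff-rate quota (threshold 3,643 kg). In-quota: 3,643 kg at 7%; over-quota: 3,629 kg at 22.5%.
Pro-rata value split: in-quota = £945,141.84 × 3,643/7,272 = £473,480.71; over-quota = £945,141.84 − £473,480.71 = £471,661.13.
In-quota duty = £473,480.71 × 7% = £33,143.65. Over-quota duty = £471,661.13 × 22.5% = £106,123.75.
Line duty = £33,143.65 + £106,123.75 = £139,267.40.
Line 3 (5402.01.81, Bralay, 659 units, £119,338.31):
Base rate for 5402.01.81 is £1.11/unit.
Origin Bralay qualifies under the Soloria–Bralay agreement and 5402.01.81 is covered: preferential rate Free applies instead.
Duty = £119,338.31 × 0% = £0.00.
Total = £0.00 + £139,267.40 + £0.00 = £139,267.40.

£139,267.40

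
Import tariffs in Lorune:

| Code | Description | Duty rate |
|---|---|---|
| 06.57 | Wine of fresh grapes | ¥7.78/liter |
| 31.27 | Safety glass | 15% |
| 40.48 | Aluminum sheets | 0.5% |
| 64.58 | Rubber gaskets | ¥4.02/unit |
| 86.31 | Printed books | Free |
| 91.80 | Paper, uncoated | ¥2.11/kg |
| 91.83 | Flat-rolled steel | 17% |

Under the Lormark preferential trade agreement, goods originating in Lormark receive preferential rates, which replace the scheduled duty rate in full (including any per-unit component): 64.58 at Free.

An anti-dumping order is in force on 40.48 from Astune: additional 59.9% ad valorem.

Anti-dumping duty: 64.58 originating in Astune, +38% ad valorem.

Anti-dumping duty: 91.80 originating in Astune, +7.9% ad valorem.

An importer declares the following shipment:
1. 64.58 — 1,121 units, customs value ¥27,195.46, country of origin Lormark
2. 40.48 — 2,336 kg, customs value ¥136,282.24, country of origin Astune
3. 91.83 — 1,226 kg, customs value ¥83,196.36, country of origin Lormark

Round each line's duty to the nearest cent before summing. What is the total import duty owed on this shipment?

Line 1 (64.58, Lormark, 1,121 units, ¥27,195.46):
Base rate for 64.58 is ¥4.02/unit.
Origin Lormark qualifies under the Lorune–Lormark agreement and 64.58 is covered: preferential rate Free applies instead.
The additional-duty order on 64.58 targets Astune, not Lormark; it does not apply.
Duty = ¥27,195.46 × 0% = ¥0.00.
Line 2 (40.48, Astune, 2,336 kg, ¥136,282.24):
Base rate for 40.48 is 0.5%.
Additional duty on 40.48 from Astune: +59.9%. Applied ad valorem rate: 0.5% + 59.9% = 60.4%.
Duty = ¥136,282.24 × 60.4% = ¥82,314.47.
Line 3 (91.83, Lormark, 1,226 kg, ¥83,196.36):
Base rate for 91.83 is 17%.
Origin Lormark is the FTA partner but 91.83 is not on the preference list; base rate stands.
Duty = ¥83,196.36 × 17% = ¥14,143.38.
Total = ¥0.00 + ¥82,314.47 + ¥14,143.38 = ¥96,457.85.

¥96,457.85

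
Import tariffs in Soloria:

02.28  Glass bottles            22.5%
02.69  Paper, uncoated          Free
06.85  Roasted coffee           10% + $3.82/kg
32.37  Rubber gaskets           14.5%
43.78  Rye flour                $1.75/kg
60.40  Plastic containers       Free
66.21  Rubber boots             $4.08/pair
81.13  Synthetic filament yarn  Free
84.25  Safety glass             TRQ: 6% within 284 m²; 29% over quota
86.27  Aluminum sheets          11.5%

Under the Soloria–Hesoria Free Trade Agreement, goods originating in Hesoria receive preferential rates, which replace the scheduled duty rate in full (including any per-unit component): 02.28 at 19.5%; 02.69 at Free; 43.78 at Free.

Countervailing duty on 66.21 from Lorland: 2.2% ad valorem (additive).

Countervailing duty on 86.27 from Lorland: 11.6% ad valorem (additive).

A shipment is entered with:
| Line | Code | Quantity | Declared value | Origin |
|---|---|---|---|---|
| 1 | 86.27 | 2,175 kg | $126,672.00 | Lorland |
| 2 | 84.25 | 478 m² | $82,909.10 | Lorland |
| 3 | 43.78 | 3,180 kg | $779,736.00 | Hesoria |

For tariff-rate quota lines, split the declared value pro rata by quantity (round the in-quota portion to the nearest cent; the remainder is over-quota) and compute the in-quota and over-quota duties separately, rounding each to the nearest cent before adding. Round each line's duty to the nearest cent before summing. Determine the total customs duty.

$41,975.12

Line 1 (86.27, Lorland, 2,175 kg, $126,672.00):
Base rate for 86.27 is 11.5%.
Additional duty on 86.27 from Lorland: +11.6%. Applied ad valorem rate: 11.5% + 11.6% = 23.1%.
Duty = $126,672.00 × 23.1% = $29,261.23.
Line 2 (84.25, Lorland, 478 m², $82,909.10):
Code 84.25 is under a tariff-rate quota (threshold 284 m²). In-quota: 284 m² at 6%; over-quota: 194 m² at 29%.
Pro-rata value split: in-quota = $82,909.10 × 284/478 = $49,259.80; over-quota = $82,909.10 − $49,259.80 = $33,649.30.
In-quota duty = $49,259.80 × 6% = $2,955.59. Over-quota duty = $33,649.30 × 29% = $9,758.30.
Line duty = $2,955.59 + $9,758.30 = $12,713.89.
Line 3 (43.78, Hesoria, 3,180 kg, $779,736.00):
Base rate for 43.78 is $1.75/kg.
Origin Hesoria qualifies under the Soloria–Hesoria agreement and 43.78 is covered: preferential rate Free applies instead.
Duty = $779,736.00 × 0% = $0.00.
Total = $29,261.23 + $12,713.89 + $0.00 = $41,975.12.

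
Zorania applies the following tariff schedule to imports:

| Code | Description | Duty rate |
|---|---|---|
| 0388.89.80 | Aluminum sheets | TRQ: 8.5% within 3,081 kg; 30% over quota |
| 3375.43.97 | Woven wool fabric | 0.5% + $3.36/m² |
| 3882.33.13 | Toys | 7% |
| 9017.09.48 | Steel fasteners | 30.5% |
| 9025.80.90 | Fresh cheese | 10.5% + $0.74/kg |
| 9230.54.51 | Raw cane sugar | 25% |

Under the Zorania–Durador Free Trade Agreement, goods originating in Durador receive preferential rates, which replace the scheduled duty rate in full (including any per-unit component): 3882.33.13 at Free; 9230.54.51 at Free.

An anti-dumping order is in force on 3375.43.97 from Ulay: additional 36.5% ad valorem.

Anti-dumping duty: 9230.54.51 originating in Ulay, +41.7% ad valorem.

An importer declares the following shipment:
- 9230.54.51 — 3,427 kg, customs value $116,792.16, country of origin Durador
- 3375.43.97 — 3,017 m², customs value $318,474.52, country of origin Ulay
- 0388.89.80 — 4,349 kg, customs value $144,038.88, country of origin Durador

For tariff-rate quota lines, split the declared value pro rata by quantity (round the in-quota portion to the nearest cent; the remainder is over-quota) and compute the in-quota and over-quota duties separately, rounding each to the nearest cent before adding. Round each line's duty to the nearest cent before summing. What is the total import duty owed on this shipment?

Line 1 (9230.54.51, Durador, 3,427 kg, $116,792.16):
Base rate for 9230.54.51 is 25%.
Origin Durador qualifies under the Zorania–Durador agreement and 9230.54.51 is covered: preferential rate Free applies instead.
The additional-duty order on 9230.54.51 targets Ulay, not Durador; it does not apply.
Duty = $116,792.16 × 0% = $0.00.
Line 2 (3375.43.97, Ulay, 3,017 m², $318,474.52):
Base rate for 3375.43.97 is 0.5% + $3.36/m².
Additional duty on 3375.43.97 from Ulay: +36.5%. Applied ad valorem rate: 0.5% + 36.5% = 37%.
Duty = $318,474.52 × 37% + 3,017 × $3.36 = $127,972.69.
Line 3 (0388.89.80, Durador, 4,349 kg, $144,038.88):
Code 0388.89.80 is under a tariff-rate quota (threshold 3,081 kg). In-quota: 3,081 kg at 8.5%; over-quota: 1,268 kg at 30%.
Pro-rata value split: in-quota = $144,038.88 × 3,081/4,349 = $102,042.72; over-quota = $144,038.88 − $102,042.72 = $41,996.16.
In-quota duty = $102,042.72 × 8.5% = $8,673.63. Over-quota duty = $41,996.16 × 30% = $12,598.85.
Line duty = $8,673.63 + $12,598.85 = $21,272.48.
Total = $0.00 + $127,972.69 + $21,272.48 = $149,245.17.

$149,245.17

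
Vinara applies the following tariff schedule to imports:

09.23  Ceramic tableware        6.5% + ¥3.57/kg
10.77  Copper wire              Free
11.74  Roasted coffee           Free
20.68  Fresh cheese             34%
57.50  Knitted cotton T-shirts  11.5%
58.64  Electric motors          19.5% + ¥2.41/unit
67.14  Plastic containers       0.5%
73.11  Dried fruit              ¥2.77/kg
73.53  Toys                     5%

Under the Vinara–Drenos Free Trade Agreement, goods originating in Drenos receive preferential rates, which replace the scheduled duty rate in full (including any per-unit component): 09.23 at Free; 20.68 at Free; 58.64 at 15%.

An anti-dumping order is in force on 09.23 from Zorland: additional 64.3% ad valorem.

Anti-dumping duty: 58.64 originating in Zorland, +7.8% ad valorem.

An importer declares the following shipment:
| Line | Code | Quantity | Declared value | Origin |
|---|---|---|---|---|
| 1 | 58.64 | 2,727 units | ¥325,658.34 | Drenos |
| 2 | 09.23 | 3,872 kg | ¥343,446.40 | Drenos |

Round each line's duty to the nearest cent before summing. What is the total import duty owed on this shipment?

¥48,848.75

Line 1 (58.64, Drenos, 2,727 units, ¥325,658.34):
Base rate for 58.64 is 19.5% + ¥2.41/unit.
Origin Drenos qualifies under the Vinara–Drenos agreement and 58.64 is covered: preferential rate 15% applies instead.
The additional-duty order on 58.64 targets Zorland, not Drenos; it does not apply.
Duty = ¥325,658.34 × 15% = ¥48,848.75.
Line 2 (09.23, Drenos, 3,872 kg, ¥343,446.40):
Base rate for 09.23 is 6.5% + ¥3.57/kg.
Origin Drenos qualifies under the Vinara–Drenos agreement and 09.23 is covered: preferential rate Free applies instead.
The additional-duty order on 09.23 targets Zorland, not Drenos; it does not apply.
Duty = ¥343,446.40 × 0% = ¥0.00.
Total = ¥48,848.75 + ¥0.00 = ¥48,848.75.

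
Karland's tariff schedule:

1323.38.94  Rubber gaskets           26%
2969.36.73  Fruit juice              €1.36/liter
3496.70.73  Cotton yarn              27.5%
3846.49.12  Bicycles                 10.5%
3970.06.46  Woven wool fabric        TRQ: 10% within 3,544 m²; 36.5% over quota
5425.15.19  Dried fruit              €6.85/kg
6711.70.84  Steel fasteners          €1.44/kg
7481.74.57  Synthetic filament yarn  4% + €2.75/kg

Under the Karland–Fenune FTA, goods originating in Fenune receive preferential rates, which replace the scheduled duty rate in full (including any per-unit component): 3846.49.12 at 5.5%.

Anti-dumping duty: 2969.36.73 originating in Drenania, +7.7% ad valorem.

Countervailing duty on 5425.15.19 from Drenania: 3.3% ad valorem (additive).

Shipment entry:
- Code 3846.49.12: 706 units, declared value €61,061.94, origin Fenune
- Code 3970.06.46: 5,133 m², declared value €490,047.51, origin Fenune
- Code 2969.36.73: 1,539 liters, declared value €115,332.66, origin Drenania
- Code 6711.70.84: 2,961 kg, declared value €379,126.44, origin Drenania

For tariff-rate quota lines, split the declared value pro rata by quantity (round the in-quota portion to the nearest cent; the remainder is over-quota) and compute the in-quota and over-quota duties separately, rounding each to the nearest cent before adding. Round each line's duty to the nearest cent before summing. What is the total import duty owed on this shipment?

Line 1 (3846.49.12, Fenune, 706 units, €61,061.94):
Base rate for 3846.49.12 is 10.5%.
Origin Fenune qualifies under the Karland–Fenune agreement and 3846.49.12 is covered: preferential rate 5.5% applies instead.
Duty = €61,061.94 × 5.5% = €3,358.41.
Line 2 (3970.06.46, Fenune, 5,133 m², €490,047.51):
Code 3970.06.46 is under a tariff-rate quota (threshold 3,544 m²). In-quota: 3,544 m² at 10%; over-quota: 1,589 m² at 36.5%.
Pro-rata value split: in-quota = €490,047.51 × 3,544/5,133 = €338,345.68; over-quota = €490,047.51 − €338,345.68 = €151,701.83.
In-quota duty = €338,345.68 × 10% = €33,834.57. Over-quota duty = €151,701.83 × 36.5% = €55,371.17.
Line duty = €33,834.57 + €55,371.17 = €89,205.74.
Line 3 (2969.36.73, Drenania, 1,539 liters, €115,332.66):
Base rate for 2969.36.73 is €1.36/liter.
Additional duty on 2969.36.73 from Drenania: +7.7% ad valorem. Applied ad valorem rate = 7.7%.
Duty = €115,332.66 × 7.7% + 1,539 × €1.36 = €10,973.65.
Line 4 (6711.70.84, Drenania, 2,961 kg, €379,126.44):
Base rate for 6711.70.84 is €1.44/kg.
Duty = 2,961 × €1.44 = €4,263.84.
Total = €3,358.41 + €89,205.74 + €10,973.65 + €4,263.84 = €107,801.64.

€107,801.64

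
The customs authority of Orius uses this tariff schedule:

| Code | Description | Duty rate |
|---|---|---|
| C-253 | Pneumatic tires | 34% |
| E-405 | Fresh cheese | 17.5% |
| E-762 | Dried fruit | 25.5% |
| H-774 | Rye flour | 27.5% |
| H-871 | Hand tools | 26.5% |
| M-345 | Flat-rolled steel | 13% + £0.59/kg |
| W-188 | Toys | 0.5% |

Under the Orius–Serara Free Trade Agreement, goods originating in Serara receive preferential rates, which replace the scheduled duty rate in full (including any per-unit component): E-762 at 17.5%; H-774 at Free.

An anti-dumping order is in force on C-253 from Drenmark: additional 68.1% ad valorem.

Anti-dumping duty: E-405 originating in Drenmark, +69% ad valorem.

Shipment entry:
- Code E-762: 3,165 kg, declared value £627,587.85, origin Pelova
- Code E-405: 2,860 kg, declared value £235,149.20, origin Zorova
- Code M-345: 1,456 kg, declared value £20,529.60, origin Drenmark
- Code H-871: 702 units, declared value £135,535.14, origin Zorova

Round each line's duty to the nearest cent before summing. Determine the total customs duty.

£240,630.71

Line 1 (E-762, Pelova, 3,165 kg, £627,587.85):
Base rate for E-762 is 25.5%.
E-762 has an FTA preferential rate, but origin Pelova is not Serara; base rate stands.
Duty = £627,587.85 × 25.5% = £160,034.90.
Line 2 (E-405, Zorova, 2,860 kg, £235,149.20):
Base rate for E-405 is 17.5%.
The additional-duty order on E-405 targets Drenmark, not Zorova; it does not apply.
Duty = £235,149.20 × 17.5% = £41,151.11.
Line 3 (M-345, Drenmark, 1,456 kg, £20,529.60):
Base rate for M-345 is 13% + £0.59/kg.
Duty = £20,529.60 × 13% + 1,456 × £0.59 = £3,527.89.
Line 4 (H-871, Zorova, 702 units, £135,535.14):
Base rate for H-871 is 26.5%.
Duty = £135,535.14 × 26.5% = £35,916.81.
Total = £160,034.90 + £41,151.11 + £3,527.89 + £35,916.81 = £240,630.71.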